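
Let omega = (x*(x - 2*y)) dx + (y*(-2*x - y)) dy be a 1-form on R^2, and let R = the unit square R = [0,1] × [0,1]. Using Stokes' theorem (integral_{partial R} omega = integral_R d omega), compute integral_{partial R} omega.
integral_(partial R) omega = 0

Stokes: integral_partial_R omega = integral_R d omega with d omega = (∂Q/∂x - ∂P/∂y) dx ∧ dy.
  ∂Q/∂x = -2*y
  ∂P/∂y = -2*x
  integrand = ∂Q/∂x - ∂P/∂y = 2*x - 2*y.
Integrating over R: integral_0^1 integral_0^1 (2*x - 2*y) dx dy = 0.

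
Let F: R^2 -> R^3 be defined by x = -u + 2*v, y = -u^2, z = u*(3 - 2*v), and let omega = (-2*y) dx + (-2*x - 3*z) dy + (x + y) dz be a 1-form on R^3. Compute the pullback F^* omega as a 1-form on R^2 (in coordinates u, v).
F^* omega = (-10*u^2*v + 9*u^2 + 10*u*v - 3*u - 4*v^2 + 6*v) du + (2*u*(u^2 + 3*u - 2*v)) dv

Using F^*(f dg) = (f ∘ F) d(g ∘ F), substitute each coordinate x_i by F_i(u, v) in f_i, and replace dx_i by d F_i = (∂F_i/∂u) du + (∂F_i/∂v) dv.
  For the x component: f_1(F) = 2*u^2; d F_1 = (-1) du + (2) dv
  For the y component: f_2(F) = 6*u*v - 7*u - 4*v; d F_2 = (-2*u) du + (0) dv
  For the z component: f_3(F) = -u^2 - u + 2*v; d F_3 = (3 - 2*v) du + (-2*u) dv
Combining and collecting du, dv coefficients:
  coeff of du: -10*u^2*v + 9*u^2 + 10*u*v - 3*u - 4*v^2 + 6*v
  coeff of dv: 2*u*(u^2 + 3*u - 2*v)
F^* omega = (-10*u^2*v + 9*u^2 + 10*u*v - 3*u - 4*v^2 + 6*v) du + (2*u*(u^2 + 3*u - 2*v)) dv.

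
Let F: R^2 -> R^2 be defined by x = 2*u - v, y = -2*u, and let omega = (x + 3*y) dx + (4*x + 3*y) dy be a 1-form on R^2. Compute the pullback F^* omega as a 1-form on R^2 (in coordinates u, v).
F^* omega = (-12*u + 6*v) du + (4*u + v) dv

Using F^*(f dg) = (f ∘ F) d(g ∘ F), substitute each coordinate x_i by F_i(u, v) in f_i, and replace dx_i by d F_i = (∂F_i/∂u) du + (∂F_i/∂v) dv.
  For the x component: f_1(F) = -4*u - v; d F_1 = (2) du + (-1) dv
  For the y component: f_2(F) = 2*u - 4*v; d F_2 = (-2) du + (0) dv
Combining and collecting du, dv coefficients:
  coeff of du: -12*u + 6*v
  coeff of dv: 4*u + v
F^* omega = (-12*u + 6*v) du + (4*u + v) dv.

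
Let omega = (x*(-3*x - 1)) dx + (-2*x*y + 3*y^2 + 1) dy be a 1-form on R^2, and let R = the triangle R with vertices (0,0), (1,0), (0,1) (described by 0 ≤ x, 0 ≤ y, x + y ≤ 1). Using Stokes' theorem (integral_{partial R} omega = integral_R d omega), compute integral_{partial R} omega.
integral_(partial R) omega = -1/3

Stokes: integral_partial_R omega = integral_R d omega with d omega = (∂Q/∂x - ∂P/∂y) dx ∧ dy.
  ∂Q/∂x = -2*y
  ∂P/∂y = 0
  integrand = ∂Q/∂x - ∂P/∂y = -2*y.
Integrating over R: integral_0^1 integral_0^{1-x} (-2*y) dy dx = -1/3.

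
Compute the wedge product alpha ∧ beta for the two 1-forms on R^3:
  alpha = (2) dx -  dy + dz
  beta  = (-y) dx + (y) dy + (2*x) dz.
alpha ∧ beta = (y) dx ∧ dy + (4*x + y) dx ∧ dz + (-2*x - y) dy ∧ dz

Distribute the wedge, using dx_i ∧ dx_j = -dx_j ∧ dx_i and dx_i ∧ dx_i = 0. For each pair (i, j) with i < j, the coefficient of dx_i ∧ dx_j in alpha ∧ beta is (alpha_i * beta_j - alpha_j * beta_i). Collecting: alpha ∧ beta = (y) dx ∧ dy + (4*x + y) dx ∧ dz + (-2*x - y) dy ∧ dz.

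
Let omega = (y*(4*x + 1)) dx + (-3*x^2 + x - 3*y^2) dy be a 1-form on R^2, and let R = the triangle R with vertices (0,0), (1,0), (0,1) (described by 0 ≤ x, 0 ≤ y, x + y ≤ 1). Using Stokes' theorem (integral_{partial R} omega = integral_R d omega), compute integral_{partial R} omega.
integral_(partial R) omega = -5/3

Stokes: integral_partial_R omega = integral_R d omega with d omega = (∂Q/∂x - ∂P/∂y) dx ∧ dy.
  ∂Q/∂x = 1 - 6*x
  ∂P/∂y = 4*x + 1
  integrand = ∂Q/∂x - ∂P/∂y = -10*x.
Integrating over R: integral_0^1 integral_0^{1-x} (-10*x) dy dx = -5/3.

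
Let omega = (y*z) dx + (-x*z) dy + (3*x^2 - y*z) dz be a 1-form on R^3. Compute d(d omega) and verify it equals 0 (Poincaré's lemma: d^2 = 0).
d(d omega) = 0

Step 1: d omega = sum_{i<j} (∂f_j/∂x_i - ∂f_i/∂x_j) dx_i ∧ dx_j:
  coeff of dx ∧ dy: -2*z
  coeff of dx ∧ dz: 6*x - y
  coeff of dy ∧ dz: x - z
Step 2: Apply d again to each 2-form coefficient. The only possible 3-form in R^3 is dx ∧ dy ∧ dz, with coefficient
  ∂(coeff of dy∧dz)/∂x - ∂(coeff of dx∧dz)/∂y + ∂(coeff of dx∧dy)/∂z
  = ∂/∂x (x - z) - ∂/∂y (6*x - y) + ∂/∂z (-2*z).
Each of these terms simplifies to sums of mixed partials that cancel in pairs. The result is 0 (by equality of mixed partials for smooth functions — Schwarz / Clairaut).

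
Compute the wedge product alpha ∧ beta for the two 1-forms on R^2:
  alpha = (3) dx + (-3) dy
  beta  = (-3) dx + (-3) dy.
alpha ∧ beta = (-18) dx ∧ dy

Distribute the wedge, using dx_i ∧ dx_j = -dx_j ∧ dx_i and dx_i ∧ dx_i = 0. For each pair (i, j) with i < j, the coefficient of dx_i ∧ dx_j in alpha ∧ beta is (alpha_i * beta_j - alpha_j * beta_i). Collecting: alpha ∧ beta = (-18) dx ∧ dy.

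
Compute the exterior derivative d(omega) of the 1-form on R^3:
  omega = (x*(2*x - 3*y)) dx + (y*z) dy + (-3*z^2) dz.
d(omega) = (3*x) dx ∧ dy + (-y) dy ∧ dz

For a 1-form omega = sum_i f_i dx_i, the exterior derivative is
  d(omega) = sum_{i < j} (∂f_j/∂x_i - ∂f_i/∂x_j) dx_i ∧ dx_j.
  coefficient of dx ∧ dy: ∂f_2/∂x - ∂f_1/∂y = ∂(y*z)/∂x - ∂(x*(2*x - 3*y))/∂y = 3*x
  coefficient of dy ∧ dz: ∂f_3/∂y - ∂f_2/∂z = ∂(-3*z^2)/∂y - ∂(y*z)/∂z = -y
Assembling: d(omega) = (3*x) dx ∧ dy + (-y) dy ∧ dz.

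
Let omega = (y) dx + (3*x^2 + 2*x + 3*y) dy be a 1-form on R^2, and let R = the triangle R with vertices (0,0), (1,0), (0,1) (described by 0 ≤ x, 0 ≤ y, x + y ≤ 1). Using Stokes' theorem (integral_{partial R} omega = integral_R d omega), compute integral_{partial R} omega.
integral_(partial R) omega = 3/2

Stokes: integral_partial_R omega = integral_R d omega with d omega = (∂Q/∂x - ∂P/∂y) dx ∧ dy.
  ∂Q/∂x = 6*x + 2
  ∂P/∂y = 1
  integrand = ∂Q/∂x - ∂P/∂y = 6*x + 1.
Integrating over R: integral_0^1 integral_0^{1-x} (6*x + 1) dy dx = 3/2.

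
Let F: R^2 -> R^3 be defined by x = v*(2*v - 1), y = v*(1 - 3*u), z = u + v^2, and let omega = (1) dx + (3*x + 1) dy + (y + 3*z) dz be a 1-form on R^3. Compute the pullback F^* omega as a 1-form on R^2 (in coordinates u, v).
F^* omega = (-3*u*v + 3*u - 18*v^3 + 12*v^2 - 2*v) du + (-24*u*v^2 + 15*u*v - 3*u + 6*v^3 + 8*v^2 + v) dv

Using F^*(f dg) = (f ∘ F) d(g ∘ F), substitute each coordinate x_i by F_i(u, v) in f_i, and replace dx_i by d F_i = (∂F_i/∂u) du + (∂F_i/∂v) dv.
  For the x component: f_1(F) = 1; d F_1 = (0) du + (4*v - 1) dv
  For the y component: f_2(F) = 6*v^2 - 3*v + 1; d F_2 = (-3*v) du + (1 - 3*u) dv
  For the z component: f_3(F) = -3*u*v + 3*u + 3*v^2 + v; d F_3 = (1) du + (2*v) dv
Combining and collecting du, dv coefficients:
  coeff of du: -3*u*v + 3*u - 18*v^3 + 12*v^2 - 2*v
  coeff of dv: -24*u*v^2 + 15*u*v - 3*u + 6*v^3 + 8*v^2 + v
F^* omega = (-3*u*v + 3*u - 18*v^3 + 12*v^2 - 2*v) du + (-24*u*v^2 + 15*u*v - 3*u + 6*v^3 + 8*v^2 + v) dv.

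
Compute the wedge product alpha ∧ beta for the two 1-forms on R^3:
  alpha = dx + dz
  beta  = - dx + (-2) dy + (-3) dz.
alpha ∧ beta = (-2) dx ∧ dy + (-2) dx ∧ dz + (2) dy ∧ dz

Distribute the wedge, using dx_i ∧ dx_j = -dx_j ∧ dx_i and dx_i ∧ dx_i = 0. For each pair (i, j) with i < j, the coefficient of dx_i ∧ dx_j in alpha ∧ beta is (alpha_i * beta_j - alpha_j * beta_i). Collecting: alpha ∧ beta = (-2) dx ∧ dy + (-2) dx ∧ dz + (2) dy ∧ dz.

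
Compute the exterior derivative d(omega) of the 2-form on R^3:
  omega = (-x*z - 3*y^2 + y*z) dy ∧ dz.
d(omega) = (-z) dx ∧ dy ∧ dz

For a 2-form omega = sum_{i<j} g_{ij} dx_i ∧ dx_j, the exterior derivative is
  d(omega) = sum_{i<j} d(g_{ij}) ∧ dx_i ∧ dx_j = sum_{i<j, k} (∂g_{ij}/∂x_k) dx_k ∧ dx_i ∧ dx_j.
Expand each term, using dx_k ∧ dx_i ∧ dx_j = sgn(permutation) dx_{(a)} ∧ dx_{(b)} ∧ dx_{(c)} with (a < b < c) sorted:
  d(-x*z - 3*y^2 + y*z) includes (∂/∂x)(-x*z - 3*y^2 + y*z) dx = (-z) dx, which multiplied by dy ∧ dz gives (-z) dx ∧ dy ∧ dz
Collecting like 3-forms: d(omega) = (-z) dx ∧ dy ∧ dz.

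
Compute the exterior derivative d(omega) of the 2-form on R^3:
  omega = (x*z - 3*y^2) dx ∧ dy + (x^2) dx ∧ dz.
d(omega) = (x) dx ∧ dy ∧ dz

For a 2-form omega = sum_{i<j} g_{ij} dx_i ∧ dx_j, the exterior derivative is
  d(omega) = sum_{i<j} d(g_{ij}) ∧ dx_i ∧ dx_j = sum_{i<j, k} (∂g_{ij}/∂x_k) dx_k ∧ dx_i ∧ dx_j.
Expand each term, using dx_k ∧ dx_i ∧ dx_j = sgn(permutation) dx_{(a)} ∧ dx_{(b)} ∧ dx_{(c)} with (a < b < c) sorted:
  d(x*z - 3*y^2) includes (∂/∂z)(x*z - 3*y^2) dz = (x) dz, which multiplied by dx ∧ dy gives (x) dx ∧ dy ∧ dz
Collecting like 3-forms: d(omega) = (x) dx ∧ dy ∧ dz.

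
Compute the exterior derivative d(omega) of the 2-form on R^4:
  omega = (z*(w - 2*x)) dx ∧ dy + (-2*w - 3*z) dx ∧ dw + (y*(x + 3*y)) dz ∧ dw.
d(omega) = (w - 2*x) dx ∧ dy ∧ dz + (z) dx ∧ dy ∧ dw + (y + 3) dx ∧ dz ∧ dw + (x + 6*y) dy ∧ dz ∧ dw

For a 2-form omega = sum_{i<j} g_{ij} dx_i ∧ dx_j, the exterior derivative is
  d(omega) = sum_{i<j} d(g_{ij}) ∧ dx_i ∧ dx_j = sum_{i<j, k} (∂g_{ij}/∂x_k) dx_k ∧ dx_i ∧ dx_j.
Expand each term, using dx_k ∧ dx_i ∧ dx_j = sgn(permutation) dx_{(a)} ∧ dx_{(b)} ∧ dx_{(c)} with (a < b < c) sorted:
  d(z*(w - 2*x)) includes (∂/∂z)(z*(w - 2*x)) dz = (w - 2*x) dz, which multiplied by dx ∧ dy gives (w - 2*x) dx ∧ dy ∧ dz
  d(z*(w - 2*x)) includes (∂/∂w)(z*(w - 2*x)) dw = (z) dw, which multiplied by dx ∧ dy gives (z) dx ∧ dy ∧ dw
  d(-2*w - 3*z) includes (∂/∂z)(-2*w - 3*z) dz = (-3) dz, which multiplied by dx ∧ dw gives (3) dx ∧ dz ∧ dw
  d(y*(x + 3*y)) includes (∂/∂x)(y*(x + 3*y)) dx = (y) dx, which multiplied by dz ∧ dw gives (y) dx ∧ dz ∧ dw
  d(y*(x + 3*y)) includes (∂/∂y)(y*(x + 3*y)) dy = (x + 6*y) dy, which multiplied by dz ∧ dw gives (x + 6*y) dy ∧ dz ∧ dw
Collecting like 3-forms: d(omega) = (w - 2*x) dx ∧ dy ∧ dz + (z) dx ∧ dy ∧ dw + (y + 3) dx ∧ dz ∧ dw + (x + 6*y) dy ∧ dz ∧ dw.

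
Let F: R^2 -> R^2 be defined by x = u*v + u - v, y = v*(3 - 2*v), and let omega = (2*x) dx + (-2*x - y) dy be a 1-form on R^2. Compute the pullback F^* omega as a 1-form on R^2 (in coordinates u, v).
F^* omega = (2*u*v^2 + 4*u*v + 2*u - 2*v^2 - 2*v) du + (2*u^2*v + 2*u^2 + 8*u*v^2 - 2*u*v - 8*u - 8*v^3 + 10*v^2 - v) dv

Using F^*(f dg) = (f ∘ F) d(g ∘ F), substitute each coordinate x_i by F_i(u, v) in f_i, and replace dx_i by d F_i = (∂F_i/∂u) du + (∂F_i/∂v) dv.
  For the x component: f_1(F) = 2*u*v + 2*u - 2*v; d F_1 = (v + 1) du + (u - 1) dv
  For the y component: f_2(F) = -2*u*v - 2*u + 2*v^2 - v; d F_2 = (0) du + (3 - 4*v) dv
Combining and collecting du, dv coefficients:
  coeff of du: 2*u*v^2 + 4*u*v + 2*u - 2*v^2 - 2*v
  coeff of dv: 2*u^2*v + 2*u^2 + 8*u*v^2 - 2*u*v - 8*u - 8*v^3 + 10*v^2 - v
F^* omega = (2*u*v^2 + 4*u*v + 2*u - 2*v^2 - 2*v) du + (2*u^2*v + 2*u^2 + 8*u*v^2 - 2*u*v - 8*u - 8*v^3 + 10*v^2 - v) dv.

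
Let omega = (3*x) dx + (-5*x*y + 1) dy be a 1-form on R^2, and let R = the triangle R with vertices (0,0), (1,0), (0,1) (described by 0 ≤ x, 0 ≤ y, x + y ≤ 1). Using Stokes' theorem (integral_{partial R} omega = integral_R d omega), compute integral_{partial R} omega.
integral_(partial R) omega = -5/6

Stokes: integral_partial_R omega = integral_R d omega with d omega = (∂Q/∂x - ∂P/∂y) dx ∧ dy.
  ∂Q/∂x = -5*y
  ∂P/∂y = 0
  integrand = ∂Q/∂x - ∂P/∂y = -5*y.
Integrating over R: integral_0^1 integral_0^{1-x} (-5*y) dy dx = -5/6.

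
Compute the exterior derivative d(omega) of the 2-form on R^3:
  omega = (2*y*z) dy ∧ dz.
d(omega) = 0

For a 2-form omega = sum_{i<j} g_{ij} dx_i ∧ dx_j, the exterior derivative is
  d(omega) = sum_{i<j} d(g_{ij}) ∧ dx_i ∧ dx_j = sum_{i<j, k} (∂g_{ij}/∂x_k) dx_k ∧ dx_i ∧ dx_j.
Expand each term, using dx_k ∧ dx_i ∧ dx_j = sgn(permutation) dx_{(a)} ∧ dx_{(b)} ∧ dx_{(c)} with (a < b < c) sorted:

Collecting like 3-forms: d(omega) = 0.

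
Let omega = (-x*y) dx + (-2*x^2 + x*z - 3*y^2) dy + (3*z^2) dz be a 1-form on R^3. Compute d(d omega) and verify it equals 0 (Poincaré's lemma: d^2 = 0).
d(d omega) = 0

Step 1: d omega = sum_{i<j} (∂f_j/∂x_i - ∂f_i/∂x_j) dx_i ∧ dx_j:
  coeff of dx ∧ dy: -3*x + z
  coeff of dx ∧ dz: 0
  coeff of dy ∧ dz: -x
Step 2: Apply d again to each 2-form coefficient. The only possible 3-form in R^3 is dx ∧ dy ∧ dz, with coefficient
  ∂(coeff of dy∧dz)/∂x - ∂(coeff of dx∧dz)/∂y + ∂(coeff of dx∧dy)/∂z
  = ∂/∂x (-x) - ∂/∂y (0) + ∂/∂z (-3*x + z).
Each of these terms simplifies to sums of mixed partials that cancel in pairs. The result is 0 (by equality of mixed partials for smooth functions — Schwarz / Clairaut).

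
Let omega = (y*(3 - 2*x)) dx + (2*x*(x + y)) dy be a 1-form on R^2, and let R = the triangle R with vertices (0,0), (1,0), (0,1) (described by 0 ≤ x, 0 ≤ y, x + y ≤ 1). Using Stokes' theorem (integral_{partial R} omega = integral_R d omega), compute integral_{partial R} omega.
integral_(partial R) omega = -1/6

Stokes: integral_partial_R omega = integral_R d omega with d omega = (∂Q/∂x - ∂P/∂y) dx ∧ dy.
  ∂Q/∂x = 4*x + 2*y
  ∂P/∂y = 3 - 2*x
  integrand = ∂Q/∂x - ∂P/∂y = 6*x + 2*y - 3.
Integrating over R: integral_0^1 integral_0^{1-x} (6*x + 2*y - 3) dy dx = -1/6.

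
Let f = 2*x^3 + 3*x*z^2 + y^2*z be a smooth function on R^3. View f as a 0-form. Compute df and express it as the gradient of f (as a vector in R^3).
df = (6*x^2 + 3*z^2) dx + (2*y*z) dy + (6*x*z + y^2) dz; grad f = (6*x^2 + 3*z^2, 2*y*z, 6*x*z + y^2)

For a 0-form f, d f = (∂f/∂x) dx + (∂f/∂y) dy + (∂f/∂z) dz. The components of the vector representation are exactly the entries of grad f in Cartesian coordinates:
  ∂f/∂x = 6*x^2 + 3*z^2
  ∂f/∂y = 2*y*z
  ∂f/∂z = 6*x*z + y^2.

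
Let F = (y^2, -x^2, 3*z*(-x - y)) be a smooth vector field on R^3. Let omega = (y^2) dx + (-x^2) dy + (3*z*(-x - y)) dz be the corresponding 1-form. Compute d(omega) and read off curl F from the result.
d(omega) = (-3*z) dy ∧ dz + (3*z) dz ∧ dx + (-2*x - 2*y) dx ∧ dy; curl F = (-3*z, 3*z, -2*x - 2*y)

d omega = sum_{i<j} (∂f_j/∂x_i - ∂f_i/∂x_j) dx_i ∧ dx_j. Under the identification (dy ∧ dz, dz ∧ dx, dx ∧ dy) ↔ (e_x, e_y, e_z), the coefficients are exactly the components of curl F. Compute:
  ∂R/∂y - ∂Q/∂z = (-3*z) - (0) = -3*z
  ∂P/∂z - ∂R/∂x = (0) - (-3*z) = 3*z
  ∂Q/∂x - ∂P/∂y = (-2*x) - (2*y) = -2*x - 2*y.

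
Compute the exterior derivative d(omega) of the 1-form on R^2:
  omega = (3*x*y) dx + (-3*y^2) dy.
d(omega) = (-3*x) dx ∧ dy

For a 1-form omega = sum_i f_i dx_i, the exterior derivative is
  d(omega) = sum_{i < j} (∂f_j/∂x_i - ∂f_i/∂x_j) dx_i ∧ dx_j.
  coefficient of dx ∧ dy: ∂f_2/∂x - ∂f_1/∂y = ∂(-3*y^2)/∂x - ∂(3*x*y)/∂y = -3*x
Assembling: d(omega) = (-3*x) dx ∧ dy.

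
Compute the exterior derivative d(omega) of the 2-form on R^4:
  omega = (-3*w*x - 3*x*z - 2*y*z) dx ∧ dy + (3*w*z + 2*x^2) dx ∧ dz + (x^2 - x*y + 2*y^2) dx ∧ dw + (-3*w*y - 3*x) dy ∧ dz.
d(omega) = (-3*x - 2*y - 3) dx ∧ dy ∧ dz + (-2*x - 4*y) dx ∧ dy ∧ dw + (3*z) dx ∧ dz ∧ dw + (-3*y) dy ∧ dz ∧ dw

For a 2-form omega = sum_{i<j} g_{ij} dx_i ∧ dx_j, the exterior derivative is
  d(omega) = sum_{i<j} d(g_{ij}) ∧ dx_i ∧ dx_j = sum_{i<j, k} (∂g_{ij}/∂x_k) dx_k ∧ dx_i ∧ dx_j.
Expand each term, using dx_k ∧ dx_i ∧ dx_j = sgn(permutation) dx_{(a)} ∧ dx_{(b)} ∧ dx_{(c)} with (a < b < c) sorted:
  d(-3*w*x - 3*x*z - 2*y*z) includes (∂/∂z)(-3*w*x - 3*x*z - 2*y*z) dz = (-3*x - 2*y) dz, which multiplied by dx ∧ dy gives (-3*x - 2*y) dx ∧ dy ∧ dz
  d(-3*w*x - 3*x*z - 2*y*z) includes (∂/∂w)(-3*w*x - 3*x*z - 2*y*z) dw = (-3*x) dw, which multiplied by dx ∧ dy gives (-3*x) dx ∧ dy ∧ dw
  d(3*w*z + 2*x^2) includes (∂/∂w)(3*w*z + 2*x^2) dw = (3*z) dw, which multiplied by dx ∧ dz gives (3*z) dx ∧ dz ∧ dw
  d(x^2 - x*y + 2*y^2) includes (∂/∂y)(x^2 - x*y + 2*y^2) dy = (-x + 4*y) dy, which multiplied by dx ∧ dw gives (x - 4*y) dx ∧ dy ∧ dw
  d(-3*w*y - 3*x) includes (∂/∂x)(-3*w*y - 3*x) dx = (-3) dx, which multiplied by dy ∧ dz gives (-3) dx ∧ dy ∧ dz
  d(-3*w*y - 3*x) includes (∂/∂w)(-3*w*y - 3*x) dw = (-3*y) dw, which multiplied by dy ∧ dz gives (-3*y) dy ∧ dz ∧ dw
Collecting like 3-forms: d(omega) = (-3*x - 2*y - 3) dx ∧ dy ∧ dz + (-2*x - 4*y) dx ∧ dy ∧ dw + (3*z) dx ∧ dz ∧ dw + (-3*y) dy ∧ dz ∧ dw.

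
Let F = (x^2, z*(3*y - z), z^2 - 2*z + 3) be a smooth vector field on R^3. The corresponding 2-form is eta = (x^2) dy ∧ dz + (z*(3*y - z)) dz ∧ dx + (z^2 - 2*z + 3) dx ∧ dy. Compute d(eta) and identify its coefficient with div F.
d(eta) = (2*x + 5*z - 2) dx ∧ dy ∧ dz; div F = 2*x + 5*z - 2

For a 2-form in R^3 of the form above, applying d gives a 3-form with coefficient ∂P/∂x + ∂Q/∂y + ∂R/∂z:
  ∂P/∂x = 2*x
  ∂Q/∂y = 3*z
  ∂R/∂z = 2*z - 2
Sum = 2*x + 5*z - 2, which is exactly div F.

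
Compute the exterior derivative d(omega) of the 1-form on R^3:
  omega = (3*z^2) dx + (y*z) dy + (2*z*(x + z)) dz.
d(omega) = (-4*z) dx ∧ dz + (-y) dy ∧ dz

For a 1-form omega = sum_i f_i dx_i, the exterior derivative is
  d(omega) = sum_{i < j} (∂f_j/∂x_i - ∂f_i/∂x_j) dx_i ∧ dx_j.
  coefficient of dx ∧ dz: ∂f_3/∂x - ∂f_1/∂z = ∂(2*z*(x + z))/∂x - ∂(3*z^2)/∂z = -4*z
  coefficient of dy ∧ dz: ∂f_3/∂y - ∂f_2/∂z = ∂(2*z*(x + z))/∂y - ∂(y*z)/∂z = -y
Assembling: d(omega) = (-4*z) dx ∧ dz + (-y) dy ∧ dz.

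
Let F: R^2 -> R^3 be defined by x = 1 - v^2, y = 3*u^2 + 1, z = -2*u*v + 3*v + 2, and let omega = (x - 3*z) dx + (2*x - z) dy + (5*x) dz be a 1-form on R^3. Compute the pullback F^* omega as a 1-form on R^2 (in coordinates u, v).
F^* omega = (2*v*(6*u^2 - 6*u*v - 9*u + 5*v^2 - 5)) du + (-2*u*v^2 - 10*u + 2*v^3 + 3*v^2 + 10*v + 15) dv

Using F^*(f dg) = (f ∘ F) d(g ∘ F), substitute each coordinate x_i by F_i(u, v) in f_i, and replace dx_i by d F_i = (∂F_i/∂u) du + (∂F_i/∂v) dv.
  For the x component: f_1(F) = 6*u*v - v^2 - 9*v - 5; d F_1 = (0) du + (-2*v) dv
  For the y component: f_2(F) = v*(2*u - 2*v - 3); d F_2 = (6*u) du + (0) dv
  For the z component: f_3(F) = 5 - 5*v^2; d F_3 = (-2*v) du + (3 - 2*u) dv
Combining and collecting du, dv coefficients:
  coeff of du: 2*v*(6*u^2 - 6*u*v - 9*u + 5*v^2 - 5)
  coeff of dv: -2*u*v^2 - 10*u + 2*v^3 + 3*v^2 + 10*v + 15
F^* omega = (2*v*(6*u^2 - 6*u*v - 9*u + 5*v^2 - 5)) du + (-2*u*v^2 - 10*u + 2*v^3 + 3*v^2 + 10*v + 15) dv.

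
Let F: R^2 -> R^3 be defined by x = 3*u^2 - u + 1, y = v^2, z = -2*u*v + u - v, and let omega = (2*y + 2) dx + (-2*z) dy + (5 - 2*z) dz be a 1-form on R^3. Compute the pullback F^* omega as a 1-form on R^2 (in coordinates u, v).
F^* omega = (4*u*v^2 + 8*u*v + 10*u - 6*v^2 - 8*v + 3) du + (-8*u^2*v + 4*u^2 + 8*u*v^2 - 12*u*v - 8*u + 4*v^2 - 2*v - 5) dv

Using F^*(f dg) = (f ∘ F) d(g ∘ F), substitute each coordinate x_i by F_i(u, v) in f_i, and replace dx_i by d F_i = (∂F_i/∂u) du + (∂F_i/∂v) dv.
  For the x component: f_1(F) = 2*v^2 + 2; d F_1 = (6*u - 1) du + (0) dv
  For the y component: f_2(F) = 4*u*v - 2*u + 2*v; d F_2 = (0) du + (2*v) dv
  For the z component: f_3(F) = 4*u*v - 2*u + 2*v + 5; d F_3 = (1 - 2*v) du + (-2*u - 1) dv
Combining and collecting du, dv coefficients:
  coeff of du: 4*u*v^2 + 8*u*v + 10*u - 6*v^2 - 8*v + 3
  coeff of dv: -8*u^2*v + 4*u^2 + 8*u*v^2 - 12*u*v - 8*u + 4*v^2 - 2*v - 5
F^* omega = (4*u*v^2 + 8*u*v + 10*u - 6*v^2 - 8*v + 3) du + (-8*u^2*v + 4*u^2 + 8*u*v^2 - 12*u*v - 8*u + 4*v^2 - 2*v - 5) dv.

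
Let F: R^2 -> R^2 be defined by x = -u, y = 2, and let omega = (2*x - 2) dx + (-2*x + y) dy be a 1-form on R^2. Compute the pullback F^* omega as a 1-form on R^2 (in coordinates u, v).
F^* omega = (2*u + 2) du

Using F^*(f dg) = (f ∘ F) d(g ∘ F), substitute each coordinate x_i by F_i(u, v) in f_i, and replace dx_i by d F_i = (∂F_i/∂u) du + (∂F_i/∂v) dv.
  For the x component: f_1(F) = -2*u - 2; d F_1 = (-1) du + (0) dv
  For the y component: f_2(F) = 2*u + 2; d F_2 = (0) du + (0) dv
Combining and collecting du, dv coefficients:
  coeff of du: 2*u + 2
  coeff of dv: 0
F^* omega = (2*u + 2) du.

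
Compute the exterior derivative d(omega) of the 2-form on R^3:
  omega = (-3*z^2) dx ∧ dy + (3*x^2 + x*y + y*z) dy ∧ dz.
d(omega) = (6*x + y - 6*z) dx ∧ dy ∧ dz

For a 2-form omega = sum_{i<j} g_{ij} dx_i ∧ dx_j, the exterior derivative is
  d(omega) = sum_{i<j} d(g_{ij}) ∧ dx_i ∧ dx_j = sum_{i<j, k} (∂g_{ij}/∂x_k) dx_k ∧ dx_i ∧ dx_j.
Expand each term, using dx_k ∧ dx_i ∧ dx_j = sgn(permutation) dx_{(a)} ∧ dx_{(b)} ∧ dx_{(c)} with (a < b < c) sorted:
  d(-3*z^2) includes (∂/∂z)(-3*z^2) dz = (-6*z) dz, which multiplied by dx ∧ dy gives (-6*z) dx ∧ dy ∧ dz
  d(3*x^2 + x*y + y*z) includes (∂/∂x)(3*x^2 + x*y + y*z) dx = (6*x + y) dx, which multiplied by dy ∧ dz gives (6*x + y) dx ∧ dy ∧ dz
Collecting like 3-forms: d(omega) = (6*x + y - 6*z) dx ∧ dy ∧ dz.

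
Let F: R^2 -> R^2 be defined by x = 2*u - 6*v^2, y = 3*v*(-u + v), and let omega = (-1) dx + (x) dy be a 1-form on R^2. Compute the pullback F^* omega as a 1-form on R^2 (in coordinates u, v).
F^* omega = (-6*u*v + 18*v^3 - 2) du + (-6*u^2 + 18*u*v^2 + 12*u*v - 36*v^3 + 12*v) dv

Using F^*(f dg) = (f ∘ F) d(g ∘ F), substitute each coordinate x_i by F_i(u, v) in f_i, and replace dx_i by d F_i = (∂F_i/∂u) du + (∂F_i/∂v) dv.
  For the x component: f_1(F) = -1; d F_1 = (2) du + (-12*v) dv
  For the y component: f_2(F) = 2*u - 6*v^2; d F_2 = (-3*v) du + (-3*u + 6*v) dv
Combining and collecting du, dv coefficients:
  coeff of du: -6*u*v + 18*v^3 - 2
  coeff of dv: -6*u^2 + 18*u*v^2 + 12*u*v - 36*v^3 + 12*v
F^* omega = (-6*u*v + 18*v^3 - 2) du + (-6*u^2 + 18*u*v^2 + 12*u*v - 36*v^3 + 12*v) dv.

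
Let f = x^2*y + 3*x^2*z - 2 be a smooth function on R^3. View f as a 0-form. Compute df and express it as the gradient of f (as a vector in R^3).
df = (2*x*(y + 3*z)) dx + (x^2) dy + (3*x^2) dz; grad f = (2*x*(y + 3*z), x^2, 3*x^2)

For a 0-form f, d f = (∂f/∂x) dx + (∂f/∂y) dy + (∂f/∂z) dz. The components of the vector representation are exactly the entries of grad f in Cartesian coordinates:
  ∂f/∂x = 2*x*(y + 3*z)
  ∂f/∂y = x^2
  ∂f/∂z = 3*x^2.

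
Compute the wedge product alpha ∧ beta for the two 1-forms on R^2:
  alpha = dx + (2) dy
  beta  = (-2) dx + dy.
alpha ∧ beta = (5) dx ∧ dy

Distribute the wedge, using dx_i ∧ dx_j = -dx_j ∧ dx_i and dx_i ∧ dx_i = 0. For each pair (i, j) with i < j, the coefficient of dx_i ∧ dx_j in alpha ∧ beta is (alpha_i * beta_j - alpha_j * beta_i). Collecting: alpha ∧ beta = (5) dx ∧ dy.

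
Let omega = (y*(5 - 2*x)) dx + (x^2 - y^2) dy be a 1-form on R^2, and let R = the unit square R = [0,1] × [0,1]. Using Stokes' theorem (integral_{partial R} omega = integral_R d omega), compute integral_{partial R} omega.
integral_(partial R) omega = -3

Stokes: integral_partial_R omega = integral_R d omega with d omega = (∂Q/∂x - ∂P/∂y) dx ∧ dy.
  ∂Q/∂x = 2*x
  ∂P/∂y = 5 - 2*x
  integrand = ∂Q/∂x - ∂P/∂y = 4*x - 5.
Integrating over R: integral_0^1 integral_0^1 (4*x - 5) dx dy = -3.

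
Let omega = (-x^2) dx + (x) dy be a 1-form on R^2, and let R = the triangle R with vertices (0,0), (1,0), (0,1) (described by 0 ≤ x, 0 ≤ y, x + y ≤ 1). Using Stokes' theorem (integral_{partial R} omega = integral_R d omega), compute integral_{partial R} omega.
integral_(partial R) omega = 1/2

Stokes: integral_partial_R omega = integral_R d omega with d omega = (∂Q/∂x - ∂P/∂y) dx ∧ dy.
  ∂Q/∂x = 1
  ∂P/∂y = 0
  integrand = ∂Q/∂x - ∂P/∂y = 1.
Integrating over R: integral_0^1 integral_0^{1-x} (1) dy dx = 1/2.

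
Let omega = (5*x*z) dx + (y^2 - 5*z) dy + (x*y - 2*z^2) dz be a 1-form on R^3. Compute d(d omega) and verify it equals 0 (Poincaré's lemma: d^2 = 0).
d(d omega) = 0

Step 1: d omega = sum_{i<j} (∂f_j/∂x_i - ∂f_i/∂x_j) dx_i ∧ dx_j:
  coeff of dx ∧ dy: 0
  coeff of dx ∧ dz: -5*x + y
  coeff of dy ∧ dz: x + 5
Step 2: Apply d again to each 2-form coefficient. The only possible 3-form in R^3 is dx ∧ dy ∧ dz, with coefficient
  ∂(coeff of dy∧dz)/∂x - ∂(coeff of dx∧dz)/∂y + ∂(coeff of dx∧dy)/∂z
  = ∂/∂x (x + 5) - ∂/∂y (-5*x + y) + ∂/∂z (0).
Each of these terms simplifies to sums of mixed partials that cancel in pairs. The result is 0 (by equality of mixed partials for smooth functions — Schwarz / Clairaut).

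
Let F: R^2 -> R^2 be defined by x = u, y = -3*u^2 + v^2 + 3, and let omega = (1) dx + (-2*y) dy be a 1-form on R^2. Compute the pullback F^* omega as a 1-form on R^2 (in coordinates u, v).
F^* omega = (-36*u^3 + 12*u*v^2 + 36*u + 1) du + (4*v*(3*u^2 - v^2 - 3)) dv

Using F^*(f dg) = (f ∘ F) d(g ∘ F), substitute each coordinate x_i by F_i(u, v) in f_i, and replace dx_i by d F_i = (∂F_i/∂u) du + (∂F_i/∂v) dv.
  For the x component: f_1(F) = 1; d F_1 = (1) du + (0) dv
  For the y component: f_2(F) = 6*u^2 - 2*v^2 - 6; d F_2 = (-6*u) du + (2*v) dv
Combining and collecting du, dv coefficients:
  coeff of du: -36*u^3 + 12*u*v^2 + 36*u + 1
  coeff of dv: 4*v*(3*u^2 - v^2 - 3)
F^* omega = (-36*u^3 + 12*u*v^2 + 36*u + 1) du + (4*v*(3*u^2 - v^2 - 3)) dv.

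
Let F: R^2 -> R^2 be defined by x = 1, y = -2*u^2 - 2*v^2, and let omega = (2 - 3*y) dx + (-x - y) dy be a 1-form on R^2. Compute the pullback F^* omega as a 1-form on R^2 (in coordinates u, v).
F^* omega = (4*u*(-2*u^2 - 2*v^2 + 1)) du + (4*v*(-2*u^2 - 2*v^2 + 1)) dv

Using F^*(f dg) = (f ∘ F) d(g ∘ F), substitute each coordinate x_i by F_i(u, v) in f_i, and replace dx_i by d F_i = (∂F_i/∂u) du + (∂F_i/∂v) dv.
  For the x component: f_1(F) = 6*u^2 + 6*v^2 + 2; d F_1 = (0) du + (0) dv
  For the y component: f_2(F) = 2*u^2 + 2*v^2 - 1; d F_2 = (-4*u) du + (-4*v) dv
Combining and collecting du, dv coefficients:
  coeff of du: 4*u*(-2*u^2 - 2*v^2 + 1)
  coeff of dv: 4*v*(-2*u^2 - 2*v^2 + 1)
F^* omega = (4*u*(-2*u^2 - 2*v^2 + 1)) du + (4*v*(-2*u^2 - 2*v^2 + 1)) dv.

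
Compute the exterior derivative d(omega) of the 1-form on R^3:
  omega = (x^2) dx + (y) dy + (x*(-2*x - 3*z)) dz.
d(omega) = (-4*x - 3*z) dx ∧ dz

For a 1-form omega = sum_i f_i dx_i, the exterior derivative is
  d(omega) = sum_{i < j} (∂f_j/∂x_i - ∂f_i/∂x_j) dx_i ∧ dx_j.
  coefficient of dx ∧ dz: ∂f_3/∂x - ∂f_1/∂z = ∂(x*(-2*x - 3*z))/∂x - ∂(x^2)/∂z = -4*x - 3*z
Assembling: d(omega) = (-4*x - 3*z) dx ∧ dz.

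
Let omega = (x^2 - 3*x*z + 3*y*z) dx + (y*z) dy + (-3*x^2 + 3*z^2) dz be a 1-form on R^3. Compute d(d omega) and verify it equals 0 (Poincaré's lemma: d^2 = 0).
d(d omega) = 0

Step 1: d omega = sum_{i<j} (∂f_j/∂x_i - ∂f_i/∂x_j) dx_i ∧ dx_j:
  coeff of dx ∧ dy: -3*z
  coeff of dx ∧ dz: -3*x - 3*y
  coeff of dy ∧ dz: -y
Step 2: Apply d again to each 2-form coefficient. The only possible 3-form in R^3 is dx ∧ dy ∧ dz, with coefficient
  ∂(coeff of dy∧dz)/∂x - ∂(coeff of dx∧dz)/∂y + ∂(coeff of dx∧dy)/∂z
  = ∂/∂x (-y) - ∂/∂y (-3*x - 3*y) + ∂/∂z (-3*z).
Each of these terms simplifies to sums of mixed partials that cancel in pairs. The result is 0 (by equality of mixed partials for smooth functions — Schwarz / Clairaut).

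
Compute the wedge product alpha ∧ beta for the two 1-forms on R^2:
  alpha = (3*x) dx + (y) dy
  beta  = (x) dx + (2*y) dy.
alpha ∧ beta = (5*x*y) dx ∧ dy

Distribute the wedge, using dx_i ∧ dx_j = -dx_j ∧ dx_i and dx_i ∧ dx_i = 0. For each pair (i, j) with i < j, the coefficient of dx_i ∧ dx_j in alpha ∧ beta is (alpha_i * beta_j - alpha_j * beta_i). Collecting: alpha ∧ beta = (5*x*y) dx ∧ dy.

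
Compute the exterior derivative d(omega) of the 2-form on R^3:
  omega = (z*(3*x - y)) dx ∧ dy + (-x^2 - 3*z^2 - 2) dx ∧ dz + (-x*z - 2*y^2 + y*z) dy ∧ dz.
d(omega) = (3*x - y - z) dx ∧ dy ∧ dz

For a 2-form omega = sum_{i<j} g_{ij} dx_i ∧ dx_j, the exterior derivative is
  d(omega) = sum_{i<j} d(g_{ij}) ∧ dx_i ∧ dx_j = sum_{i<j, k} (∂g_{ij}/∂x_k) dx_k ∧ dx_i ∧ dx_j.
Expand each term, using dx_k ∧ dx_i ∧ dx_j = sgn(permutation) dx_{(a)} ∧ dx_{(b)} ∧ dx_{(c)} with (a < b < c) sorted:
  d(z*(3*x - y)) includes (∂/∂z)(z*(3*x - y)) dz = (3*x - y) dz, which multiplied by dx ∧ dy gives (3*x - y) dx ∧ dy ∧ dz
  d(-x*z - 2*y^2 + y*z) includes (∂/∂x)(-x*z - 2*y^2 + y*z) dx = (-z) dx, which multiplied by dy ∧ dz gives (-z) dx ∧ dy ∧ dz
Collecting like 3-forms: d(omega) = (3*x - y - z) dx ∧ dy ∧ dz.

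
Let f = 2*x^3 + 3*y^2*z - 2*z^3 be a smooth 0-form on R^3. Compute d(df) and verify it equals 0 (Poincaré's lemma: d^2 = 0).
d(df) = 0

Step 1: df = sum_i (∂f/∂x_i) dx_i = (6*x^2) dx + (6*y*z) dy + (3*y^2 - 6*z^2) dz.
Step 2: Apply d again. Using the 1-form formula, the coefficient of dx ∧ dy in d(df) is ∂^2 f/∂x ∂y - ∂^2 f/∂y ∂x = (0) - (0) = 0 (equality of mixed partials for smooth f).
Similarly for dx ∧ dz and dy ∧ dz — all coefficients vanish. So d(df) = 0.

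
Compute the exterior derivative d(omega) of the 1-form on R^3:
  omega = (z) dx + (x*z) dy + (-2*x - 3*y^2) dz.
d(omega) = (z) dx ∧ dy + (-3) dx ∧ dz + (-x - 6*y) dy ∧ dz

For a 1-form omega = sum_i f_i dx_i, the exterior derivative is
  d(omega) = sum_{i < j} (∂f_j/∂x_i - ∂f_i/∂x_j) dx_i ∧ dx_j.
  coefficient of dx ∧ dy: ∂f_2/∂x - ∂f_1/∂y = ∂(x*z)/∂x - ∂(z)/∂y = z
  coefficient of dx ∧ dz: ∂f_3/∂x - ∂f_1/∂z = ∂(-2*x - 3*y^2)/∂x - ∂(z)/∂z = -3
  coefficient of dy ∧ dz: ∂f_3/∂y - ∂f_2/∂z = ∂(-2*x - 3*y^2)/∂y - ∂(x*z)/∂z = -x - 6*y
Assembling: d(omega) = (z) dx ∧ dy + (-3) dx ∧ dz + (-x - 6*y) dy ∧ dz.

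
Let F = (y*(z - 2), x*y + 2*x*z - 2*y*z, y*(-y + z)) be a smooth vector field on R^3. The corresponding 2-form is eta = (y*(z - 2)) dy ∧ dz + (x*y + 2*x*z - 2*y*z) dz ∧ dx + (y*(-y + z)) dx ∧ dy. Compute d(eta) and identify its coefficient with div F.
d(eta) = (x + y - 2*z) dx ∧ dy ∧ dz; div F = x + y - 2*z

For a 2-form in R^3 of the form above, applying d gives a 3-form with coefficient ∂P/∂x + ∂Q/∂y + ∂R/∂z:
  ∂P/∂x = 0
  ∂Q/∂y = x - 2*z
  ∂R/∂z = y
Sum = x + y - 2*z, which is exactly div F.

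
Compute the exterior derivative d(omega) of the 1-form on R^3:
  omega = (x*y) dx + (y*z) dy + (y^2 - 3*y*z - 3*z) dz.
d(omega) = (-x) dx ∧ dy + (y - 3*z) dy ∧ dz

For a 1-form omega = sum_i f_i dx_i, the exterior derivative is
  d(omega) = sum_{i < j} (∂f_j/∂x_i - ∂f_i/∂x_j) dx_i ∧ dx_j.
  coefficient of dx ∧ dy: ∂f_2/∂x - ∂f_1/∂y = ∂(y*z)/∂x - ∂(x*y)/∂y = -x
  coefficient of dy ∧ dz: ∂f_3/∂y - ∂f_2/∂z = ∂(y^2 - 3*y*z - 3*z)/∂y - ∂(y*z)/∂z = y - 3*z
Assembling: d(omega) = (-x) dx ∧ dy + (y - 3*z) dy ∧ dz.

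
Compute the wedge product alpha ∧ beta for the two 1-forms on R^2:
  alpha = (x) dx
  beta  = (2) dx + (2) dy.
alpha ∧ beta = (2*x) dx ∧ dy

Distribute the wedge, using dx_i ∧ dx_j = -dx_j ∧ dx_i and dx_i ∧ dx_i = 0. For each pair (i, j) with i < j, the coefficient of dx_i ∧ dx_j in alpha ∧ beta is (alpha_i * beta_j - alpha_j * beta_i). Collecting: alpha ∧ beta = (2*x) dx ∧ dy.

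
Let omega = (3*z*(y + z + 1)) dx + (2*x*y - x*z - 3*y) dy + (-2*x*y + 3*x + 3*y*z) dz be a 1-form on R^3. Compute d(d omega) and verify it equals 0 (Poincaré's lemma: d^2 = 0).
d(d omega) = 0

Step 1: d omega = sum_{i<j} (∂f_j/∂x_i - ∂f_i/∂x_j) dx_i ∧ dx_j:
  coeff of dx ∧ dy: 2*y - 4*z
  coeff of dx ∧ dz: -5*y - 6*z
  coeff of dy ∧ dz: -x + 3*z
Step 2: Apply d again to each 2-form coefficient. The only possible 3-form in R^3 is dx ∧ dy ∧ dz, with coefficient
  ∂(coeff of dy∧dz)/∂x - ∂(coeff of dx∧dz)/∂y + ∂(coeff of dx∧dy)/∂z
  = ∂/∂x (-x + 3*z) - ∂/∂y (-5*y - 6*z) + ∂/∂z (2*y - 4*z).
Each of these terms simplifies to sums of mixed partials that cancel in pairs. The result is 0 (by equality of mixed partials for smooth functions — Schwarz / Clairaut).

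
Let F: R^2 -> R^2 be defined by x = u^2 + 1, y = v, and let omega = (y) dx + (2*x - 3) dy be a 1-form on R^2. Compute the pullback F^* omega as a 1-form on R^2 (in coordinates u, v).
F^* omega = (2*u*v) du + (2*u^2 - 1) dv

Using F^*(f dg) = (f ∘ F) d(g ∘ F), substitute each coordinate x_i by F_i(u, v) in f_i, and replace dx_i by d F_i = (∂F_i/∂u) du + (∂F_i/∂v) dv.
  For the x component: f_1(F) = v; d F_1 = (2*u) du + (0) dv
  For the y component: f_2(F) = 2*u^2 - 1; d F_2 = (0) du + (1) dv
Combining and collecting du, dv coefficients:
  coeff of du: 2*u*v
  coeff of dv: 2*u^2 - 1
F^* omega = (2*u*v) du + (2*u^2 - 1) dv.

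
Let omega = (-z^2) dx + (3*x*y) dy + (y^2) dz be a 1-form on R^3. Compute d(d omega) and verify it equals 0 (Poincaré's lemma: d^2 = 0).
d(d omega) = 0

Step 1: d omega = sum_{i<j} (∂f_j/∂x_i - ∂f_i/∂x_j) dx_i ∧ dx_j:
  coeff of dx ∧ dy: 3*y
  coeff of dx ∧ dz: 2*z
  coeff of dy ∧ dz: 2*y
Step 2: Apply d again to each 2-form coefficient. The only possible 3-form in R^3 is dx ∧ dy ∧ dz, with coefficient
  ∂(coeff of dy∧dz)/∂x - ∂(coeff of dx∧dz)/∂y + ∂(coeff of dx∧dy)/∂z
  = ∂/∂x (2*y) - ∂/∂y (2*z) + ∂/∂z (3*y).
Each of these terms simplifies to sums of mixed partials that cancel in pairs. The result is 0 (by equality of mixed partials for smooth functions — Schwarz / Clairaut).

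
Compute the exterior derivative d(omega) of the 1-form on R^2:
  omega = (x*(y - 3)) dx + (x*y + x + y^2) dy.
d(omega) = (-x + y + 1) dx ∧ dy

For a 1-form omega = sum_i f_i dx_i, the exterior derivative is
  d(omega) = sum_{i < j} (∂f_j/∂x_i - ∂f_i/∂x_j) dx_i ∧ dx_j.
  coefficient of dx ∧ dy: ∂f_2/∂x - ∂f_1/∂y = ∂(x*y + x + y^2)/∂x - ∂(x*(y - 3))/∂y = -x + y + 1
Assembling: d(omega) = (-x + y + 1) dx ∧ dy.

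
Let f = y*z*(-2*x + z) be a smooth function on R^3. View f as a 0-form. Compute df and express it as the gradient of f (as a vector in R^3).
df = (-2*y*z) dx + (z*(-2*x + z)) dy + (2*y*(-x + z)) dz; grad f = (-2*y*z, z*(-2*x + z), 2*y*(-x + z))

For a 0-form f, d f = (∂f/∂x) dx + (∂f/∂y) dy + (∂f/∂z) dz. The components of the vector representation are exactly the entries of grad f in Cartesian coordinates:
  ∂f/∂x = -2*y*z
  ∂f/∂y = z*(-2*x + z)
  ∂f/∂z = 2*y*(-x + z).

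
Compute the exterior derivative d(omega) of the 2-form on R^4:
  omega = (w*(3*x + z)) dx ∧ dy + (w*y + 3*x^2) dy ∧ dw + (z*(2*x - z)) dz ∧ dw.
d(omega) = (w) dx ∧ dy ∧ dz + (9*x + z) dx ∧ dy ∧ dw + (2*z) dx ∧ dz ∧ dw

For a 2-form omega = sum_{i<j} g_{ij} dx_i ∧ dx_j, the exterior derivative is
  d(omega) = sum_{i<j} d(g_{ij}) ∧ dx_i ∧ dx_j = sum_{i<j, k} (∂g_{ij}/∂x_k) dx_k ∧ dx_i ∧ dx_j.
Expand each term, using dx_k ∧ dx_i ∧ dx_j = sgn(permutation) dx_{(a)} ∧ dx_{(b)} ∧ dx_{(c)} with (a < b < c) sorted:
  d(w*(3*x + z)) includes (∂/∂z)(w*(3*x + z)) dz = (w) dz, which multiplied by dx ∧ dy gives (w) dx ∧ dy ∧ dz
  d(w*(3*x + z)) includes (∂/∂w)(w*(3*x + z)) dw = (3*x + z) dw, which multiplied by dx ∧ dy gives (3*x + z) dx ∧ dy ∧ dw
  d(w*y + 3*x^2) includes (∂/∂x)(w*y + 3*x^2) dx = (6*x) dx, which multiplied by dy ∧ dw gives (6*x) dx ∧ dy ∧ dw
  d(z*(2*x - z)) includes (∂/∂x)(z*(2*x - z)) dx = (2*z) dx, which multiplied by dz ∧ dw gives (2*z) dx ∧ dz ∧ dw
Collecting like 3-forms: d(omega) = (w) dx ∧ dy ∧ dz + (9*x + z) dx ∧ dy ∧ dw + (2*z) dx ∧ dz ∧ dw.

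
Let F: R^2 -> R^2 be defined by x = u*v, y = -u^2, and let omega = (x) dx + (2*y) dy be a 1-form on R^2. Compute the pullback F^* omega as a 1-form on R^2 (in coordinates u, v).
F^* omega = (u*(4*u^2 + v^2)) du + (u^2*v) dv

Using F^*(f dg) = (f ∘ F) d(g ∘ F), substitute each coordinate x_i by F_i(u, v) in f_i, and replace dx_i by d F_i = (∂F_i/∂u) du + (∂F_i/∂v) dv.
  For the x component: f_1(F) = u*v; d F_1 = (v) du + (u) dv
  For the y component: f_2(F) = -2*u^2; d F_2 = (-2*u) du + (0) dv
Combining and collecting du, dv coefficients:
  coeff of du: u*(4*u^2 + v^2)
  coeff of dv: u^2*v
F^* omega = (u*(4*u^2 + v^2)) du + (u^2*v) dv.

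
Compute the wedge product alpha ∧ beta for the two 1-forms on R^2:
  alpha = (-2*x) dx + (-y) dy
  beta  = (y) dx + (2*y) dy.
alpha ∧ beta = (y*(-4*x + y)) dx ∧ dy

Distribute the wedge, using dx_i ∧ dx_j = -dx_j ∧ dx_i and dx_i ∧ dx_i = 0. For each pair (i, j) with i < j, the coefficient of dx_i ∧ dx_j in alpha ∧ beta is (alpha_i * beta_j - alpha_j * beta_i). Collecting: alpha ∧ beta = (y*(-4*x + y)) dx ∧ dy.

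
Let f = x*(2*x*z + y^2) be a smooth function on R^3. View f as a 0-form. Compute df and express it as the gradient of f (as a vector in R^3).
df = (4*x*z + y^2) dx + (2*x*y) dy + (2*x^2) dz; grad f = (4*x*z + y^2, 2*x*y, 2*x^2)

For a 0-form f, d f = (∂f/∂x) dx + (∂f/∂y) dy + (∂f/∂z) dz. The components of the vector representation are exactly the entries of grad f in Cartesian coordinates:
  ∂f/∂x = 4*x*z + y^2
  ∂f/∂y = 2*x*y
  ∂f/∂z = 2*x^2.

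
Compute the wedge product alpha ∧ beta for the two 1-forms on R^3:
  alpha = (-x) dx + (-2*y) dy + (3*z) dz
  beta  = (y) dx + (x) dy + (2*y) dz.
alpha ∧ beta = (-x^2 + 2*y^2) dx ∧ dy + (-y*(2*x + 3*z)) dx ∧ dz + (-3*x*z - 4*y^2) dy ∧ dz

Distribute the wedge, using dx_i ∧ dx_j = -dx_j ∧ dx_i and dx_i ∧ dx_i = 0. For each pair (i, j) with i < j, the coefficient of dx_i ∧ dx_j in alpha ∧ beta is (alpha_i * beta_j - alpha_j * beta_i). Collecting: alpha ∧ beta = (-x^2 + 2*y^2) dx ∧ dy + (-y*(2*x + 3*z)) dx ∧ dz + (-3*x*z - 4*y^2) dy ∧ dz.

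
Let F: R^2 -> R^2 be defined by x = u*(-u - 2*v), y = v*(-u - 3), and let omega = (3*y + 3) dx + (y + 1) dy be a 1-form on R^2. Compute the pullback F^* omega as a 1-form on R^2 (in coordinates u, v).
F^* omega = (6*u^2*v + 7*u*v^2 + 18*u*v - 6*u + 21*v^2 - 7*v) du + (7*u^2*v + 24*u*v - 7*u + 9*v - 3) dv

Using F^*(f dg) = (f ∘ F) d(g ∘ F), substitute each coordinate x_i by F_i(u, v) in f_i, and replace dx_i by d F_i = (∂F_i/∂u) du + (∂F_i/∂v) dv.
  For the x component: f_1(F) = -3*u*v - 9*v + 3; d F_1 = (-2*u - 2*v) du + (-2*u) dv
  For the y component: f_2(F) = -u*v - 3*v + 1; d F_2 = (-v) du + (-u - 3) dv
Combining and collecting du, dv coefficients:
  coeff of du: 6*u^2*v + 7*u*v^2 + 18*u*v - 6*u + 21*v^2 - 7*v
  coeff of dv: 7*u^2*v + 24*u*v - 7*u + 9*v - 3
F^* omega = (6*u^2*v + 7*u*v^2 + 18*u*v - 6*u + 21*v^2 - 7*v) du + (7*u^2*v + 24*u*v - 7*u + 9*v - 3) dv.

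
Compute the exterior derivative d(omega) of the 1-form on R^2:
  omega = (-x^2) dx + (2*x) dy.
d(omega) = (2) dx ∧ dy

For a 1-form omega = sum_i f_i dx_i, the exterior derivative is
  d(omega) = sum_{i < j} (∂f_j/∂x_i - ∂f_i/∂x_j) dx_i ∧ dx_j.
  coefficient of dx ∧ dy: ∂f_2/∂x - ∂f_1/∂y = ∂(2*x)/∂x - ∂(-x^2)/∂y = 2
Assembling: d(omega) = (2) dx ∧ dy.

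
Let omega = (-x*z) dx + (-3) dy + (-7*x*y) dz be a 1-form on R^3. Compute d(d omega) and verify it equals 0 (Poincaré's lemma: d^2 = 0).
d(d omega) = 0

Step 1: d omega = sum_{i<j} (∂f_j/∂x_i - ∂f_i/∂x_j) dx_i ∧ dx_j:
  coeff of dx ∧ dy: 0
  coeff of dx ∧ dz: x - 7*y
  coeff of dy ∧ dz: -7*x
Step 2: Apply d again to each 2-form coefficient. The only possible 3-form in R^3 is dx ∧ dy ∧ dz, with coefficient
  ∂(coeff of dy∧dz)/∂x - ∂(coeff of dx∧dz)/∂y + ∂(coeff of dx∧dy)/∂z
  = ∂/∂x (-7*x) - ∂/∂y (x - 7*y) + ∂/∂z (0).
Each of these terms simplifies to sums of mixed partials that cancel in pairs. The result is 0 (by equality of mixed partials for smooth functions — Schwarz / Clairaut).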